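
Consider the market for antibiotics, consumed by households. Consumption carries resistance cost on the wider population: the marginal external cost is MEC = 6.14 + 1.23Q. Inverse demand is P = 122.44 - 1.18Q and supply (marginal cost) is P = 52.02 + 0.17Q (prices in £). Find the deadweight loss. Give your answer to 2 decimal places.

DWL = £957.78

Market equilibrium (private): 52.02 + 0.17Q = 122.44 - 1.18Q → Q_m = 52.1630.
Social marginal benefit = demand − MEC = 116.30 - 2.41Q.
Set SMB = MC: 116.30 - 2.41Q = 52.02 + 0.17Q → Q* = 24.9147.
Between Q* and Q_m the wedge MC − SMB runs linearly from 0 to MEC(Q_m), so the loss is a triangle.
DWL = ½ × 27.2483 × 70.3004 = 957.7832.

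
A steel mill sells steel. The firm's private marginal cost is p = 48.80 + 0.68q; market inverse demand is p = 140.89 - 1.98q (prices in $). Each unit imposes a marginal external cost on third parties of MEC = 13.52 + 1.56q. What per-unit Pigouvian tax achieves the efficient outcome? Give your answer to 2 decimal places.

Social marginal cost = private MC + MEC = 62.32 + 2.24q.
Set SMC = demand: 62.32 + 2.24q = 140.89 - 1.98q → q* = 18.6185.
The Pigouvian tax equals MEC at q*: 13.52 + 1.56×18.6185 = 42.5649.

tax = $42.56 per unit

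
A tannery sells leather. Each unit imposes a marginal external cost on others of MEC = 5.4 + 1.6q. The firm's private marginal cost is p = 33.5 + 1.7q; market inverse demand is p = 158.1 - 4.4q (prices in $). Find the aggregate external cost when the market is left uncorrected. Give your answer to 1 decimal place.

Market equilibrium (private): 33.5 + 1.7q = 158.1 - 4.4q → q_m = 20.4262.
Total external cost = ∫₀^{q_m} (5.4 + 1.6q) dq = 5.4×20.4262 + ½×1.6×20.4262² = 444.0852.

$444.1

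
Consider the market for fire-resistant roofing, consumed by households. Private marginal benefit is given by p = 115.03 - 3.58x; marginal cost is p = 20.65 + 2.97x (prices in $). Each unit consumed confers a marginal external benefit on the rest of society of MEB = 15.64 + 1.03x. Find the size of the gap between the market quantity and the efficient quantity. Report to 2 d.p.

Market equilibrium (private): 20.65 + 2.97x = 115.03 - 3.58x → x_m = 14.4092.
Social marginal benefit = demand + MEB = 130.67 - 2.55x.
Set SMB = MC: 130.67 - 2.55x = 20.65 + 2.97x → x* = 19.9312.
Gap = |14.4092 − 19.9312| = 5.5220.

5.52 units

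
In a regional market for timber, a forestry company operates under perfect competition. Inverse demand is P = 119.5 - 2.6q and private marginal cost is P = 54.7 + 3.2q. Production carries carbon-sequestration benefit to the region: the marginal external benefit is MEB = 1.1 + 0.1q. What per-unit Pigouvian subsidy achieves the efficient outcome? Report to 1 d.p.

subsidy = 2.3 per unit

Social marginal cost = private MC − MEB = 53.6 + 3.1q.
Set SMC = demand: 53.6 + 3.1q = 119.5 - 2.6q → q* = 11.5614.
The Pigouvian subsidy equals MEB at q*: 1.1 + 0.1×11.5614 = 2.2561.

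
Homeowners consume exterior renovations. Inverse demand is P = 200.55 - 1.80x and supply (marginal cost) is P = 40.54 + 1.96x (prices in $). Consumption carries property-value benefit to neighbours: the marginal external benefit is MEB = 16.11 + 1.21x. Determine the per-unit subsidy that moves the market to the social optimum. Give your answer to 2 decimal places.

Social marginal benefit = demand + MEB = 216.66 - 0.59x.
Set SMB = MC: 216.66 - 0.59x = 40.54 + 1.96x → x* = 69.0667.
The Pigouvian subsidy equals MEB at x*: 16.11 + 1.21×69.0667 = 99.6807.

subsidy = $99.68 per unit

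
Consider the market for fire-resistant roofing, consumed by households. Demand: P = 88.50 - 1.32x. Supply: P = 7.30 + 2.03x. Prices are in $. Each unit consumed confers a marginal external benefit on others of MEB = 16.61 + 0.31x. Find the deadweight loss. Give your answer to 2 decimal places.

DWL = $95.72

Market equilibrium (private): 7.30 + 2.03x = 88.50 - 1.32x → x_m = 24.2388.
Social marginal benefit = demand + MEB = 105.11 - 1.01x.
Set SMB = MC: 105.11 - 1.01x = 7.30 + 2.03x → x* = 32.1743.
Between x* and x_m the wedge SMB − MC runs linearly from 0 to MEB(x_m), so the loss is a triangle.
DWL = ½ × 7.9355 × 24.1240 = 95.7180.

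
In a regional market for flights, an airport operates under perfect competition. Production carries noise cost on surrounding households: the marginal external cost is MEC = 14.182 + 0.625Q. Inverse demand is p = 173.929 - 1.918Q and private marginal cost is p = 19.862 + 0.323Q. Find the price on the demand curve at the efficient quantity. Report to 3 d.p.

Social marginal cost = private MC + MEC = 34.044 + 0.948Q.
Set SMC = demand: 34.044 + 0.948Q = 173.929 - 1.918Q → Q* = 48.8084.
Consumer price on the demand curve at Q*: 173.929 − 1.918×48.8084 = 80.3145.

P = 80.314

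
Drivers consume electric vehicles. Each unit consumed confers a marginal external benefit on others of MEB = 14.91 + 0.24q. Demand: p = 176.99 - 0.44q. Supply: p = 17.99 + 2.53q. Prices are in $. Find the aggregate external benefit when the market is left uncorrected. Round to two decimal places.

$1142.14

Market equilibrium (private): 17.99 + 2.53q = 176.99 - 0.44q → q_m = 53.5354.
Total external benefit = ∫₀^{q_m} (14.91 + 0.24q) dq = 14.91×53.5354 + ½×0.24×53.5354² = 1142.1375.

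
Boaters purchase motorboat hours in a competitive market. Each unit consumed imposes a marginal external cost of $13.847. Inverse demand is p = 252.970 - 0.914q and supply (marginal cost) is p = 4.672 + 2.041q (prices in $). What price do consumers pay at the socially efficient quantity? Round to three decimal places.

Social marginal benefit = demand − MEC = 239.123 - 0.914q.
Set SMB = MC: 239.123 - 0.914q = 4.672 + 2.041q → q* = 79.3404.
Consumer price on the demand curve at q*: 252.970 − 0.914×79.3404 = 180.4529.

P = $180.453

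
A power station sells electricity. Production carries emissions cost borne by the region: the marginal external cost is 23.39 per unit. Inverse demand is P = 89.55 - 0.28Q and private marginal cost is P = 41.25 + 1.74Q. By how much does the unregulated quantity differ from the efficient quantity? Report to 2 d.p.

11.58 units

Market equilibrium (private): 41.25 + 1.74Q = 89.55 - 0.28Q → Q_m = 23.9109.
Social marginal cost = private MC + MEC = 64.64 + 1.74Q.
Set SMC = demand: 64.64 + 1.74Q = 89.55 - 0.28Q → Q* = 12.3317.
Gap = |23.9109 − 12.3317| = 11.5792.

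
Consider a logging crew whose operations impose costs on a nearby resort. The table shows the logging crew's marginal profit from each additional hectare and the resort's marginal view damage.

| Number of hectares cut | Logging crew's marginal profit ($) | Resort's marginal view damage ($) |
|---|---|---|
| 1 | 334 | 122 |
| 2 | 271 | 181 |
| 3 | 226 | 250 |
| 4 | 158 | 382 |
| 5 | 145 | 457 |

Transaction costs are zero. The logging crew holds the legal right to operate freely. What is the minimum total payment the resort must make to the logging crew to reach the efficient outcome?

Left alone the logging crew would choose level 5 (marginal profit stays positive).
Efficient level: k* = 2 (marginal profit ≥ marginal view damage through 2).
The resort must at least cover the logging crew's forgone profit from cutting 5→2: 226 + 158 + 145 = 529.

$529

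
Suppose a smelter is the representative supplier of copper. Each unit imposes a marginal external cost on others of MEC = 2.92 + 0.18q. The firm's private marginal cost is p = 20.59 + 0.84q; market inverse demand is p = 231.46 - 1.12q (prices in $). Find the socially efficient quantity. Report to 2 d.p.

Social marginal cost = private MC + MEC = 23.51 + 1.02q.
Set SMC = demand: 23.51 + 1.02q = 231.46 - 1.12q → q* = 97.1729.

q* = 97.17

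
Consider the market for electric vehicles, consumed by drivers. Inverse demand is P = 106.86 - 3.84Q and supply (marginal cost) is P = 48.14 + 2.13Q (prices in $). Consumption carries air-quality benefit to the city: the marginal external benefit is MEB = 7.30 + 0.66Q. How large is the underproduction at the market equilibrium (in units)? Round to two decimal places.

2.60 units

Market equilibrium (private): 48.14 + 2.13Q = 106.86 - 3.84Q → Q_m = 9.8358.
Social marginal benefit = demand + MEB = 114.16 - 3.18Q.
Set SMB = MC: 114.16 - 3.18Q = 48.14 + 2.13Q → Q* = 12.4331.
Gap = |9.8358 − 12.4331| = 2.5973.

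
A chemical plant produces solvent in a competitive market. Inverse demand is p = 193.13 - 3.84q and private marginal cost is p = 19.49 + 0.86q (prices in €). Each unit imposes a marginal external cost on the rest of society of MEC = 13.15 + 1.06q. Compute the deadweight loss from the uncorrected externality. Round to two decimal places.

Market equilibrium (private): 19.49 + 0.86q = 193.13 - 3.84q → q_m = 36.9447.
Social marginal cost = private MC + MEC = 32.64 + 1.92q.
Set SMC = demand: 32.64 + 1.92q = 193.13 - 3.84q → q* = 27.8628.
The welfare-loss triangle has base |q_m − q*| and height MEC(q_m) (the vertical gap between SMC and demand is zero at q* and MEC at q_m).
DWL = ½ × 9.0819 × 52.3114 = 237.5435.

DWL = €237.54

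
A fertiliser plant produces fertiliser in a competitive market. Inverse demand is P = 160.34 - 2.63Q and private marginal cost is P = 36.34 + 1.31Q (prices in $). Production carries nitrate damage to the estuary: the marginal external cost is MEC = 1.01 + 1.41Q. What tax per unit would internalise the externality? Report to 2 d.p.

Social marginal cost = private MC + MEC = 37.35 + 2.72Q.
Set SMC = demand: 37.35 + 2.72Q = 160.34 - 2.63Q → Q* = 22.9888.
The Pigouvian tax equals MEC at Q*: 1.01 + 1.41×22.9888 = 33.4242.

tax = $33.42 per unit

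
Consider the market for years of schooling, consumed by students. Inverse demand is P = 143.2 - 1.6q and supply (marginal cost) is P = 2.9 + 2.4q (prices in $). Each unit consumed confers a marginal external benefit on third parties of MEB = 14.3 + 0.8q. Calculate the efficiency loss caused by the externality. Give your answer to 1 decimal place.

Market equilibrium (private): 2.9 + 2.4q = 143.2 - 1.6q → q_m = 35.0750.
Social marginal benefit = demand + MEB = 157.5 - 0.8q.
Set SMB = MC: 157.5 - 0.8q = 2.9 + 2.4q → q* = 48.3125.
Height of the DWL triangle at q_m is SMB(q_m) − MC(q_m) = MEB(q_m) = 42.3600.
DWL = ½ × 13.2375 × 42.3600 = 280.3703.

DWL = $280.4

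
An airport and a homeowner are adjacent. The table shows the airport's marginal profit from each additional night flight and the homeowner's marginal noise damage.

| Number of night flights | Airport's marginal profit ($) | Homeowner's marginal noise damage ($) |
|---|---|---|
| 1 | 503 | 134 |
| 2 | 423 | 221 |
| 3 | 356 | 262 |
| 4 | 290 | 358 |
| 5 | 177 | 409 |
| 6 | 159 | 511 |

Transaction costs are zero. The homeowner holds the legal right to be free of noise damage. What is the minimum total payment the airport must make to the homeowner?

Efficient level: marginal profit ≥ marginal noise damage through level 3, so k* = 3.
With the homeowner holding the right, the airport must at least compensate total damage at k*: 134 + 221 + 262 = 617.

$617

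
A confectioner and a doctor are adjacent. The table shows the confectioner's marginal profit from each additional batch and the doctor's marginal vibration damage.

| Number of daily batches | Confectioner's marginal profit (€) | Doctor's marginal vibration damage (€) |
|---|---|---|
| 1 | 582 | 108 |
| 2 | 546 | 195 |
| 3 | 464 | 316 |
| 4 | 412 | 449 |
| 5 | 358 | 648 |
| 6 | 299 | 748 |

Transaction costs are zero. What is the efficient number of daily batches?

Bargaining reaches the level where marginal profit last exceeds marginal vibration damage.
That holds through level 3 (464 ≥ 316) but not at 4 (412 < 449).

3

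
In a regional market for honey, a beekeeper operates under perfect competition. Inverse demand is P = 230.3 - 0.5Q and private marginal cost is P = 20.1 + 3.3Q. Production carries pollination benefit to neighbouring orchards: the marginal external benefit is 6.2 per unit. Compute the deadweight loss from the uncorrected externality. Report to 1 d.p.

DWL = 5.1

Market equilibrium (private): 20.1 + 3.3Q = 230.3 - 0.5Q → Q_m = 55.3158.
Social marginal cost = private MC − MEB = 13.9 + 3.3Q.
Set SMC = demand: 13.9 + 3.3Q = 230.3 - 0.5Q → Q* = 56.9474.
Between Q* and Q_m the wedge demand − SMC runs linearly from 0 to MEB(Q_m), so the loss is a triangle.
DWL = ½ × 1.6316 × 6.2000 = 5.0580.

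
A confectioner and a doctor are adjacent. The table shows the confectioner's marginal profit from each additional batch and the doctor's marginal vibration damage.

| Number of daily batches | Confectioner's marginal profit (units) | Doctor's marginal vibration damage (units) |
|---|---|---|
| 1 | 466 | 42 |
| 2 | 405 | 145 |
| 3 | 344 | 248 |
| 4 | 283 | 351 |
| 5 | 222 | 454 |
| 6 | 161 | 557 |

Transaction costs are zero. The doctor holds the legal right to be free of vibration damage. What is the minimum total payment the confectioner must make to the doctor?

435

Efficient level: marginal profit ≥ marginal vibration damage through level 3, so k* = 3.
With the doctor holding the right, the confectioner must at least compensate total damage at k*: 42 + 145 + 248 = 435.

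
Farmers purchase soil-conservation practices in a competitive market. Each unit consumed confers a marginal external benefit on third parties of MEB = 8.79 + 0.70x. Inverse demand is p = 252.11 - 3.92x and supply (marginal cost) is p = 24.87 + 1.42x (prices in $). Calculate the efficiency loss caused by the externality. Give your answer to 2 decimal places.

Market equilibrium (private): 24.87 + 1.42x = 252.11 - 3.92x → x_m = 42.5543.
Social marginal benefit = demand + MEB = 260.90 - 3.22x.
Set SMB = MC: 260.90 - 3.22x = 24.87 + 1.42x → x* = 50.8685.
The loss is the area between SMB and MC from x* to x_m; with linear curves that's a triangle of height MEB(x_m).
DWL = ½ × 8.3142 × 38.5780 = 160.3726.

DWL = $160.37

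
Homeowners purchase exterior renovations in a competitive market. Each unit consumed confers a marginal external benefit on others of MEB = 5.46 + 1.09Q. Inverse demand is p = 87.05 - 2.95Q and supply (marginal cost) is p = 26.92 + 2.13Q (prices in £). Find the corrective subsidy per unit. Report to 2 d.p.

subsidy = £23.38 per unit

Social marginal benefit = demand + MEB = 92.51 - 1.86Q.
Set SMB = MC: 92.51 - 1.86Q = 26.92 + 2.13Q → Q* = 16.4386.
The Pigouvian subsidy equals MEB at Q*: 5.46 + 1.09×16.4386 = 23.3781.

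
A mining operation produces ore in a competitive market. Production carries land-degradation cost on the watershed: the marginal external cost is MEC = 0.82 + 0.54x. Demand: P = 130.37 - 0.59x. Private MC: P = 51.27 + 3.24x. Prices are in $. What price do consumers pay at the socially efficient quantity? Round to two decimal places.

P = $119.80

Social marginal cost = private MC + MEC = 52.09 + 3.78x.
Set SMC = demand: 52.09 + 3.78x = 130.37 - 0.59x → x* = 17.9130.
Consumer price on the demand curve at x*: 130.37 − 0.59×17.9130 = 119.8013.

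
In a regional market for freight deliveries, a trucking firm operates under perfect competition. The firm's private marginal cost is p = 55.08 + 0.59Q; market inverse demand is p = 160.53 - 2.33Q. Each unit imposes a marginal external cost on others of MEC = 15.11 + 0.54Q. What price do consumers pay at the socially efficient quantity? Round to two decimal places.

Social marginal cost = private MC + MEC = 70.19 + 1.13Q.
Set SMC = demand: 70.19 + 1.13Q = 160.53 - 2.33Q → Q* = 26.1098.
Consumer price on the demand curve at Q*: 160.53 − 2.33×26.1098 = 99.6942.

P = 99.69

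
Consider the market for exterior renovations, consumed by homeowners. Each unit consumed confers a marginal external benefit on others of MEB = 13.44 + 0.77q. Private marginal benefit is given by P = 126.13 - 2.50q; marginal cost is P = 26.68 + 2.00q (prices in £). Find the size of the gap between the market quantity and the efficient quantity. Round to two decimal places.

8.17 units

Market equilibrium (private): 26.68 + 2.00q = 126.13 - 2.50q → q_m = 22.1000.
Social marginal benefit = demand + MEB = 139.57 - 1.73q.
Set SMB = MC: 139.57 - 1.73q = 26.68 + 2.00q → q* = 30.2654.
Gap = |22.1000 − 30.2654| = 8.1654.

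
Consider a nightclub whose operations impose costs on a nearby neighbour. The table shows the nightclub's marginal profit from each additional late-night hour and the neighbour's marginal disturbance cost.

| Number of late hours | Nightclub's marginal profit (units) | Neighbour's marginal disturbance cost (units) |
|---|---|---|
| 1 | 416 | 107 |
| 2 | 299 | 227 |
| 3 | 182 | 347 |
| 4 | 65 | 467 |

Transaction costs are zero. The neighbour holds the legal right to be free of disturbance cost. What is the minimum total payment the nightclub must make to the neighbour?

334

Efficient level: marginal profit ≥ marginal disturbance cost through level 2, so k* = 2.
With the neighbour holding the right, the nightclub must at least compensate total damage at k*: 107 + 227 = 334.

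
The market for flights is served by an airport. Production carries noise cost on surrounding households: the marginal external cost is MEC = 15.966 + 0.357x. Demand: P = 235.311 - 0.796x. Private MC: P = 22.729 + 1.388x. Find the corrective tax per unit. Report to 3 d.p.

Social marginal cost = private MC + MEC = 38.695 + 1.745x.
Set SMC = demand: 38.695 + 1.745x = 235.311 - 0.796x → x* = 77.3774.
The Pigouvian tax equals MEC at x*: 15.966 + 0.357×77.3774 = 43.5897.

tax = 43.590 per unit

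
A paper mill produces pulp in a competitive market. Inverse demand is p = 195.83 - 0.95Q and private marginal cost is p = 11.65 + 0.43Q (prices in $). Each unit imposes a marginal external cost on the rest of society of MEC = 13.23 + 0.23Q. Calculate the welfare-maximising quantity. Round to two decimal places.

Q* = 106.18

Social marginal cost = private MC + MEC = 24.88 + 0.66Q.
Set SMC = demand: 24.88 + 0.66Q = 195.83 - 0.95Q → Q* = 106.1801.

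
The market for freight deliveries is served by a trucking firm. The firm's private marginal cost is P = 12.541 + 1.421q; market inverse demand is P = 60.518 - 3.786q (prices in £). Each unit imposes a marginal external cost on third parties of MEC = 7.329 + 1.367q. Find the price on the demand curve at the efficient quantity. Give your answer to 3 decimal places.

P = £37.109

Social marginal cost = private MC + MEC = 19.870 + 2.788q.
Set SMC = demand: 19.870 + 2.788q = 60.518 - 3.786q → q* = 6.1831.
Consumer price on the demand curve at q*: 60.518 − 3.786×6.1831 = 37.1088.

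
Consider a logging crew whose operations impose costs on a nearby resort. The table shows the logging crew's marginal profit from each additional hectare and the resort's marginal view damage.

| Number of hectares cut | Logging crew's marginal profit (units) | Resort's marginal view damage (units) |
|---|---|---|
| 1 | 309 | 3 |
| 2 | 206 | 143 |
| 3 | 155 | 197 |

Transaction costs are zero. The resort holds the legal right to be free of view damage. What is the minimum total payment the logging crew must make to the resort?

146

Efficient level: marginal profit ≥ marginal view damage through level 2, so k* = 2.
With the resort holding the right, the logging crew must at least compensate total damage at k*: 3 + 143 = 146.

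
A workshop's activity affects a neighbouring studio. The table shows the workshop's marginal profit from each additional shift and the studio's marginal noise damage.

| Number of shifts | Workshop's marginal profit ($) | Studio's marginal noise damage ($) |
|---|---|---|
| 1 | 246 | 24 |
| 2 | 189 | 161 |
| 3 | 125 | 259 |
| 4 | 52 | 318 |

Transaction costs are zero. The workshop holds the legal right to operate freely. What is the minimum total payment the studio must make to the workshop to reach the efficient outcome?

Left alone the workshop would choose level 4 (marginal profit stays positive).
Efficient level: k* = 2 (marginal profit ≥ marginal noise damage through 2).
The studio must at least cover the workshop's forgone profit from cutting 4→2: 125 + 52 = 177.

$177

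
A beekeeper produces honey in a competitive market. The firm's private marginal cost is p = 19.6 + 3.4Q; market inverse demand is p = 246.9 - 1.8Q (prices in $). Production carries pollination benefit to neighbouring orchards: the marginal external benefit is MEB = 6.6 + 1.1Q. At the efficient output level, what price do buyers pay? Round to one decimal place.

Social marginal cost = private MC − MEB = 13.0 + 2.3Q.
Set SMC = demand: 13.0 + 2.3Q = 246.9 - 1.8Q → Q* = 57.0488.
Consumer price on the demand curve at Q*: 246.9 − 1.8×57.0488 = 144.2122.

P = $144.2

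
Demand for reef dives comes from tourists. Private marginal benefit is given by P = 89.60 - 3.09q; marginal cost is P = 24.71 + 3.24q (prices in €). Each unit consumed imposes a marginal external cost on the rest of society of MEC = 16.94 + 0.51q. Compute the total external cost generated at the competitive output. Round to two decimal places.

€200.45

Market equilibrium (private): 24.71 + 3.24q = 89.60 - 3.09q → q_m = 10.2512.
Total external cost = ∫₀^{q_m} (16.94 + 0.51q) dq = 16.94×10.2512 + ½×0.51×10.2512² = 200.4525.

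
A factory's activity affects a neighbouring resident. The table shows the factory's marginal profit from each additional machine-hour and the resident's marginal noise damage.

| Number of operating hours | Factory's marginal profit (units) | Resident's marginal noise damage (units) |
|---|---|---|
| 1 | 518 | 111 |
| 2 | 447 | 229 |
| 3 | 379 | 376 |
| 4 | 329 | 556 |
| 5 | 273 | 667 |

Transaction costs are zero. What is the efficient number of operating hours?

3

Bargaining reaches the level where marginal profit last exceeds marginal noise damage.
That holds through level 3 (379 ≥ 376) but not at 4 (329 < 556).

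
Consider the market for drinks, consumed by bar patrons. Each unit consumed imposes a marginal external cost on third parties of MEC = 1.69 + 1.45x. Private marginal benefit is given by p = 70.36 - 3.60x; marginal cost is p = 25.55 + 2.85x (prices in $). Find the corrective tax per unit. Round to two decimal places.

Social marginal benefit = demand − MEC = 68.67 - 5.05x.
Set SMB = MC: 68.67 - 5.05x = 25.55 + 2.85x → x* = 5.4582.
The Pigouvian tax equals MEC at x*: 1.69 + 1.45×5.4582 = 9.6044.

tax = $9.60 per unit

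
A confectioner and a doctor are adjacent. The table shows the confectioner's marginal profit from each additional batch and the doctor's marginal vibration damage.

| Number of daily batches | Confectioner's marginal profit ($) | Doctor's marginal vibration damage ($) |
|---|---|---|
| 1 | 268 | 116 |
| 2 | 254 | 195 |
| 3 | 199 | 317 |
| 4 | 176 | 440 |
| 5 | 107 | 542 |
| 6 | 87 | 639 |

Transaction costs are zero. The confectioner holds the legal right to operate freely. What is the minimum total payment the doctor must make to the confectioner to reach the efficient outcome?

Left alone the confectioner would choose level 6 (marginal profit stays positive).
Efficient level: k* = 2 (marginal profit ≥ marginal vibration damage through 2).
The doctor must at least cover the confectioner's forgone profit from cutting 6→2: 199 + 176 + 107 + 87 = 569.

$569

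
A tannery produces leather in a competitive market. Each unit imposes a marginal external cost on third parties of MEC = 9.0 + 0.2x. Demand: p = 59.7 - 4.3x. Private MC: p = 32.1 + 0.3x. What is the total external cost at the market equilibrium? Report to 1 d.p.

57.6

Market equilibrium (private): 32.1 + 0.3x = 59.7 - 4.3x → x_m = 6.0000.
Total external cost = ∫₀^{x_m} (9.0 + 0.2x) dx = 9.0×6.0000 + ½×0.2×6.0000² = 57.6000.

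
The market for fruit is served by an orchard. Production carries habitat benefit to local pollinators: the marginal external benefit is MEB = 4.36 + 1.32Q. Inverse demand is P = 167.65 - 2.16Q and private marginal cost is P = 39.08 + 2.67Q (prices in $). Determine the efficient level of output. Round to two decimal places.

Social marginal cost = private MC − MEB = 34.72 + 1.35Q.
Set SMC = demand: 34.72 + 1.35Q = 167.65 - 2.16Q → Q* = 37.8718.

Q* = 37.87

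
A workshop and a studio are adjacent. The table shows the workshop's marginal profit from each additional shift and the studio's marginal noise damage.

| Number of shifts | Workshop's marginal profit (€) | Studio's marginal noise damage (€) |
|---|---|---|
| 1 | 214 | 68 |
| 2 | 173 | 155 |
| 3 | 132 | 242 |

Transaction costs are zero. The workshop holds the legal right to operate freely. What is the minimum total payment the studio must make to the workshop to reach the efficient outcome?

€132

Left alone the workshop would choose level 3 (marginal profit stays positive).
Efficient level: k* = 2 (marginal profit ≥ marginal noise damage through 2).
The studio must at least cover the workshop's forgone profit from cutting 3→2: 132 = 132.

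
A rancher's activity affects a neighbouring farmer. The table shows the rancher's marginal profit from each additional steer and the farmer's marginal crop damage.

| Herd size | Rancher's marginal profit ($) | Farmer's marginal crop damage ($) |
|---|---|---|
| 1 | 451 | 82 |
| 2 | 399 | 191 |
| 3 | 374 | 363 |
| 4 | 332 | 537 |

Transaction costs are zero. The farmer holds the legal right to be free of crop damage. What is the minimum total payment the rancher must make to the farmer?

Efficient level: marginal profit ≥ marginal crop damage through level 3, so k* = 3.
With the farmer holding the right, the rancher must at least compensate total damage at k*: 82 + 191 + 363 = 636.

$636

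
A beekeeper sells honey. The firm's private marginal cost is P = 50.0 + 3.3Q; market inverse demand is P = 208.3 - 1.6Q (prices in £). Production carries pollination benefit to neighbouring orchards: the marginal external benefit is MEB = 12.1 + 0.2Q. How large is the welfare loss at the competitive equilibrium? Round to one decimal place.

DWL = £36.7

Market equilibrium (private): 50.0 + 3.3Q = 208.3 - 1.6Q → Q_m = 32.3061.
Social marginal cost = private MC − MEB = 37.9 + 3.1Q.
Set SMC = demand: 37.9 + 3.1Q = 208.3 - 1.6Q → Q* = 36.2553.
The loss is the area between SMC and demand from Q* to Q_m; with linear curves that's a triangle of height MEB(Q_m).
DWL = ½ × 3.9492 × 18.5612 = 36.6509.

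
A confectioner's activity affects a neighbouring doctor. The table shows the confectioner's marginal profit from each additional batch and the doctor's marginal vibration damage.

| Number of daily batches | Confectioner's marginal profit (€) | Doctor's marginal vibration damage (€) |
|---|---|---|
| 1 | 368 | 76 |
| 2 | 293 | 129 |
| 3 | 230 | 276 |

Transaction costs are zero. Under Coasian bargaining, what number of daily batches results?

2

Bargaining reaches the level where marginal profit last exceeds marginal vibration damage.
That holds through level 2 (293 ≥ 129) but not at 3 (230 < 276).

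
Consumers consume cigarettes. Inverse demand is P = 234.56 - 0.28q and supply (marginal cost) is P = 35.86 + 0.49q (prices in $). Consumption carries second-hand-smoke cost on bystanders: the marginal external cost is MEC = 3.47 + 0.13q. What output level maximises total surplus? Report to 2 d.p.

q* = 216.92

Social marginal benefit = demand − MEC = 231.09 - 0.41q.
Set SMB = MC: 231.09 - 0.41q = 35.86 + 0.49q → q* = 216.9222.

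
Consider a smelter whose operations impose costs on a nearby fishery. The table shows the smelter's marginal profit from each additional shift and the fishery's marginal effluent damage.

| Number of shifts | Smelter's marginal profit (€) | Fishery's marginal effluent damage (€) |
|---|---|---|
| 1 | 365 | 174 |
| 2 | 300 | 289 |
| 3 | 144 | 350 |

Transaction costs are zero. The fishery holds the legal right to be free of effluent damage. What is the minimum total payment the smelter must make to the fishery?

Efficient level: marginal profit ≥ marginal effluent damage through level 2, so k* = 2.
With the fishery holding the right, the smelter must at least compensate total damage at k*: 174 + 289 = 463.

€463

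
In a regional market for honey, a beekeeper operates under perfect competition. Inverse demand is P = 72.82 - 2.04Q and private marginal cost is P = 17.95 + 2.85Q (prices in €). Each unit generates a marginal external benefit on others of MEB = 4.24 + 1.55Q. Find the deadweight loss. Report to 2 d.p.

DWL = €70.05

Market equilibrium (private): 17.95 + 2.85Q = 72.82 - 2.04Q → Q_m = 11.2209.
Social marginal cost = private MC − MEB = 13.71 + 1.30Q.
Set SMC = demand: 13.71 + 1.30Q = 72.82 - 2.04Q → Q* = 17.6976.
Between Q* and Q_m the wedge demand − SMC runs linearly from 0 to MEB(Q_m), so the loss is a triangle.
DWL = ½ × 6.4767 × 21.6323 = 70.0530.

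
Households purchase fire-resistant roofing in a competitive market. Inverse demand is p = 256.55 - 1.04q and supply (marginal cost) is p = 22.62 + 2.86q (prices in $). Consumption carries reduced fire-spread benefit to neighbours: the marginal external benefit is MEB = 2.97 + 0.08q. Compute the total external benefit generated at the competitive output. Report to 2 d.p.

Market equilibrium (private): 22.62 + 2.86q = 256.55 - 1.04q → q_m = 59.9821.
Total external benefit = ∫₀^{q_m} (2.97 + 0.08q) dq = 2.97×59.9821 + ½×0.08×59.9821² = 322.0609.

$322.06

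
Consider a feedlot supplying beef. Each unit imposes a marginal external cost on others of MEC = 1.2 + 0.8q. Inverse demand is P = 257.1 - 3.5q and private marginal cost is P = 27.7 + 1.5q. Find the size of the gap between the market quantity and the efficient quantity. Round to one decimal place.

Market equilibrium (private): 27.7 + 1.5q = 257.1 - 3.5q → q_m = 45.8800.
Social marginal cost = private MC + MEC = 28.9 + 2.3q.
Set SMC = demand: 28.9 + 2.3q = 257.1 - 3.5q → q* = 39.3448.
Gap = |45.8800 − 39.3448| = 6.5352.

6.5 units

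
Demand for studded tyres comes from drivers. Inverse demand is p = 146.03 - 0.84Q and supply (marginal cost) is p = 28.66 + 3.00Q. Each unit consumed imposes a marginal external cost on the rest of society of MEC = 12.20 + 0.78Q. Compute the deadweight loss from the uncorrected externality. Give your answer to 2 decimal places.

DWL = 140.58

Market equilibrium (private): 28.66 + 3.00Q = 146.03 - 0.84Q → Q_m = 30.5651.
Social marginal benefit = demand − MEC = 133.83 - 1.62Q.
Set SMB = MC: 133.83 - 1.62Q = 28.66 + 3.00Q → Q* = 22.7641.
Height of the DWL triangle at Q_m is MC(Q_m) − SMB(Q_m) = MEC(Q_m) = 36.0408.
DWL = ½ × 7.8010 × 36.0408 = 140.5771.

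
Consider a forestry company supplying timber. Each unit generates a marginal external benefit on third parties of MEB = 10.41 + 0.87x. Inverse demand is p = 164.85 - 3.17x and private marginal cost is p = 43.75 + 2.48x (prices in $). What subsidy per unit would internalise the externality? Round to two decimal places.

Social marginal cost = private MC − MEB = 33.34 + 1.61x.
Set SMC = demand: 33.34 + 1.61x = 164.85 - 3.17x → x* = 27.5126.
The Pigouvian subsidy equals MEB at x*: 10.41 + 0.87×27.5126 = 34.3460.

subsidy = $34.35 per unit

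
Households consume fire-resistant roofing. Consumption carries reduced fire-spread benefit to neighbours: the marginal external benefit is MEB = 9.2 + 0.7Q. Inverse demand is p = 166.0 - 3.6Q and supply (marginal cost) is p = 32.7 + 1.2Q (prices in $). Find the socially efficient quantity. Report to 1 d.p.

Social marginal benefit = demand + MEB = 175.2 - 2.9Q.
Set SMB = MC: 175.2 - 2.9Q = 32.7 + 1.2Q → Q* = 34.7561.

Q* = 34.8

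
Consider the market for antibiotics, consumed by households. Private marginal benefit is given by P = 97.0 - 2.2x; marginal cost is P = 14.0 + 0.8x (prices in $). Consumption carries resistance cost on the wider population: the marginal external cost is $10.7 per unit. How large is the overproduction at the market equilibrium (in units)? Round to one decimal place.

3.6 units

Market equilibrium (private): 14.0 + 0.8x = 97.0 - 2.2x → x_m = 27.6667.
Social marginal benefit = demand − MEC = 86.3 - 2.2x.
Set SMB = MC: 86.3 - 2.2x = 14.0 + 0.8x → x* = 24.1000.
Gap = |27.6667 − 24.1000| = 3.5667.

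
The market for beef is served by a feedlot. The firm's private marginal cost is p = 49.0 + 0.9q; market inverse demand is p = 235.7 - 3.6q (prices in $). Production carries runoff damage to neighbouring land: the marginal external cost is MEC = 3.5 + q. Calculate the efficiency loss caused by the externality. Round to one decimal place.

DWL = $184.0

Market equilibrium (private): 49.0 + 0.9q = 235.7 - 3.6q → q_m = 41.4889.
Social marginal cost = private MC + MEC = 52.5 + 1.9q.
Set SMC = demand: 52.5 + 1.9q = 235.7 - 3.6q → q* = 33.3091.
Height of the DWL triangle at q_m is SMC(q_m) − demand(q_m) = MEC(q_m) = 44.9889.
DWL = ½ × 8.1798 × 44.9889 = 184.0001.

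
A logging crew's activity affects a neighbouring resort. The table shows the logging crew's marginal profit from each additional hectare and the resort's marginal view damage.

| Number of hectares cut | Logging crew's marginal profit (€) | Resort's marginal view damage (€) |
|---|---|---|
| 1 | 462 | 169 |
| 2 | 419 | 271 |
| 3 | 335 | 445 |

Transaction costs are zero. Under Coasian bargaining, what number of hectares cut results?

Bargaining reaches the level where marginal profit last exceeds marginal view damage.
That holds through level 2 (419 ≥ 271) but not at 3 (335 < 445).

2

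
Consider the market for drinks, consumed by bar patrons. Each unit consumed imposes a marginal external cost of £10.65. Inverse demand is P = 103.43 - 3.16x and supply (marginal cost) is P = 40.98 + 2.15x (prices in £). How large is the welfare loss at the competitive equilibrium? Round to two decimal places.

Market equilibrium (private): 40.98 + 2.15x = 103.43 - 3.16x → x_m = 11.7608.
Social marginal benefit = demand − MEC = 92.78 - 3.16x.
Set SMB = MC: 92.78 - 3.16x = 40.98 + 2.15x → x* = 9.7552.
Between x* and x_m the wedge MC − SMB runs linearly from 0 to MEC(x_m), so the loss is a triangle.
DWL = ½ × 2.0056 × 10.6500 = 10.6798.

DWL = £10.68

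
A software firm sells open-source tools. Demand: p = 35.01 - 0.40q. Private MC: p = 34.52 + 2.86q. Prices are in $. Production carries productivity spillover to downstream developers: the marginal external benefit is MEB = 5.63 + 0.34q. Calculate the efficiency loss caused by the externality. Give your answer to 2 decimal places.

DWL = $5.53

Market equilibrium (private): 34.52 + 2.86q = 35.01 - 0.40q → q_m = 0.1503.
Social marginal cost = private MC − MEB = 28.89 + 2.52q.
Set SMC = demand: 28.89 + 2.52q = 35.01 - 0.40q → q* = 2.0959.
Between q* and q_m the wedge demand − SMC runs linearly from 0 to MEB(q_m), so the loss is a triangle.
DWL = ½ × 1.9456 × 5.6811 = 5.5266.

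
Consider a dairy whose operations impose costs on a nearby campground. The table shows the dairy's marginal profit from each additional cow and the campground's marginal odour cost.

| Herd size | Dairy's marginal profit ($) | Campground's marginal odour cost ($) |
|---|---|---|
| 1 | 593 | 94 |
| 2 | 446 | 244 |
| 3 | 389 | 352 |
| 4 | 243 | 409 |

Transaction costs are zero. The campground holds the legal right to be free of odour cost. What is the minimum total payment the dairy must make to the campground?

$690

Efficient level: marginal profit ≥ marginal odour cost through level 3, so k* = 3.
With the campground holding the right, the dairy must at least compensate total damage at k*: 94 + 244 + 352 = 690.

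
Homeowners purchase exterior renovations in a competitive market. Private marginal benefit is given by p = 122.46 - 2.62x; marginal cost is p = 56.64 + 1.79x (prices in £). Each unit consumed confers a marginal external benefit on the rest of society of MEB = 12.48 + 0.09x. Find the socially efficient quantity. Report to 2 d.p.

Social marginal benefit = demand + MEB = 134.94 - 2.53x.
Set SMB = MC: 134.94 - 2.53x = 56.64 + 1.79x → x* = 18.1250.

x* = 18.13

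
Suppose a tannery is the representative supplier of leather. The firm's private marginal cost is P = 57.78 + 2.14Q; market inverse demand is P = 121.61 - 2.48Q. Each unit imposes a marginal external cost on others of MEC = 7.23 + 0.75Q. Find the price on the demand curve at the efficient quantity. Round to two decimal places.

P = 95.47

Social marginal cost = private MC + MEC = 65.01 + 2.89Q.
Set SMC = demand: 65.01 + 2.89Q = 121.61 - 2.48Q → Q* = 10.5400.
Consumer price on the demand curve at Q*: 121.61 − 2.48×10.5400 = 95.4708.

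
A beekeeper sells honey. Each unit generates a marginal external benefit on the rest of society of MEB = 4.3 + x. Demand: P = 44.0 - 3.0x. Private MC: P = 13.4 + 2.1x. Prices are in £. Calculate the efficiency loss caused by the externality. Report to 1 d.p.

Market equilibrium (private): 13.4 + 2.1x = 44.0 - 3.0x → x_m = 6.0000.
Social marginal cost = private MC − MEB = 9.1 + 1.1x.
Set SMC = demand: 9.1 + 1.1x = 44.0 - 3.0x → x* = 8.5122.
Between x* and x_m the wedge demand − SMC runs linearly from 0 to MEB(x_m), so the loss is a triangle.
DWL = ½ × 2.5122 × 10.3000 = 12.9378.

DWL = £12.9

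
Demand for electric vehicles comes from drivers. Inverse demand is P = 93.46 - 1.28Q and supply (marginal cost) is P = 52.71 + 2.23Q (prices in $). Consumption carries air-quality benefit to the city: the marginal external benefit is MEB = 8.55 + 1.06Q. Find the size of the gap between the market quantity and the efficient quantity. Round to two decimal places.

8.51 units

Market equilibrium (private): 52.71 + 2.23Q = 93.46 - 1.28Q → Q_m = 11.6097.
Social marginal benefit = demand + MEB = 102.01 - 0.22Q.
Set SMB = MC: 102.01 - 0.22Q = 52.71 + 2.23Q → Q* = 20.1224.
Gap = |11.6097 − 20.1224| = 8.5127.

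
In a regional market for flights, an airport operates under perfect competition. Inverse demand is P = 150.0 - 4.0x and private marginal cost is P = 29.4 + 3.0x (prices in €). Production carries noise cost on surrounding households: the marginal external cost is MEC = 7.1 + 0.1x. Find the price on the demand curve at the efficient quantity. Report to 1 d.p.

Social marginal cost = private MC + MEC = 36.5 + 3.1x.
Set SMC = demand: 36.5 + 3.1x = 150.0 - 4.0x → x* = 15.9859.
Consumer price on the demand curve at x*: 150.0 − 4.0×15.9859 = 86.0564.

P = €86.1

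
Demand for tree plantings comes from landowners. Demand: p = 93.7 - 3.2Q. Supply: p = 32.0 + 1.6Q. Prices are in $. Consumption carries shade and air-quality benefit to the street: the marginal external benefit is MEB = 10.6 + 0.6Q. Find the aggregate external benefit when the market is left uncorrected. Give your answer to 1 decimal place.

$185.8

Market equilibrium (private): 32.0 + 1.6Q = 93.7 - 3.2Q → Q_m = 12.8542.
Total external benefit = ∫₀^{Q_m} (10.6 + 0.6Q) dQ = 10.6×12.8542 + ½×0.6×12.8542² = 185.8237.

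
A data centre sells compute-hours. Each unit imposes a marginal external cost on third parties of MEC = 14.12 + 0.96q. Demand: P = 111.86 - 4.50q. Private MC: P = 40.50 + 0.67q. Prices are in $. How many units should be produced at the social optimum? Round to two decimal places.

q* = 9.34

Social marginal cost = private MC + MEC = 54.62 + 1.63q.
Set SMC = demand: 54.62 + 1.63q = 111.86 - 4.50q → q* = 9.3377.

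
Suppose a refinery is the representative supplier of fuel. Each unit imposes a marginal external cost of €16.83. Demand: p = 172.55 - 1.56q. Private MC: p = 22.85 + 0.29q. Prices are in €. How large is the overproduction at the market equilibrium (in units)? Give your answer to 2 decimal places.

9.10 units

Market equilibrium (private): 22.85 + 0.29q = 172.55 - 1.56q → q_m = 80.9189.
Social marginal cost = private MC + MEC = 39.68 + 0.29q.
Set SMC = demand: 39.68 + 0.29q = 172.55 - 1.56q → q* = 71.8216.
Gap = |80.9189 − 71.8216| = 9.0973.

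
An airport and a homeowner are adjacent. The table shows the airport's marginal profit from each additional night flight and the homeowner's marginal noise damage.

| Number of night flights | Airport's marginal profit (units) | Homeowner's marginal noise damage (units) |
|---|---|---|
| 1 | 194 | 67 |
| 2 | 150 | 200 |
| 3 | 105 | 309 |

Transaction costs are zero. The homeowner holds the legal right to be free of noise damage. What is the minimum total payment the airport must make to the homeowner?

67

Efficient level: marginal profit ≥ marginal noise damage through level 1, so k* = 1.
With the homeowner holding the right, the airport must at least compensate total damage at k*: 67 = 67.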